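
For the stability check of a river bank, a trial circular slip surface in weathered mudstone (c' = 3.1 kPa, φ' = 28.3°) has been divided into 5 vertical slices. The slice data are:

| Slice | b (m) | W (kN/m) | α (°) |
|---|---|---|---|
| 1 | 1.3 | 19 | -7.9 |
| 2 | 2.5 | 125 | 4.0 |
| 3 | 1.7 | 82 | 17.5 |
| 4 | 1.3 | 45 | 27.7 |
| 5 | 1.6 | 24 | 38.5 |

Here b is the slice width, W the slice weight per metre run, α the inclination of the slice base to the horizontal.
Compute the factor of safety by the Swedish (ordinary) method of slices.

FS = 2.69

Ordinary method of slices: FS = Σ[c'·Δl_i + (W_i cosα_i)·tanφ'] / Σ W_i sinα_i, with Δl_i = b_i / cosα_i.
Slice 1: Δl = 1.3/cos(-7.9°) = 1.312 m; N'_1 = 19·cos(-7.9°) = 18.8; c'Δl = 4.07; W sinα = -2.6
Slice 2: Δl = 2.5/cos4.0° = 2.506 m; N'_2 = 125·cos4.0° = 124.7; c'Δl = 7.77; W sinα = 8.7
Slice 3: Δl = 1.7/cos17.5° = 1.782 m; N'_3 = 82·cos17.5° = 78.2; c'Δl = 5.53; W sinα = 24.7
Slice 4: Δl = 1.3/cos27.7° = 1.468 m; N'_4 = 45·cos27.7° = 39.8; c'Δl = 4.55; W sinα = 20.9
Slice 5: Δl = 1.6/cos38.5° = 2.044 m; N'_5 = 24·cos38.5° = 18.8; c'Δl = 6.34; W sinα = 14.9
Σc'Δl = 28.3 kN/m; ΣN' = 280.3 kN/m; ΣW sinα = 66.6 kN/m
Resisting = 28.3 + 280.3·tan28.3° = 28.3 + 151.0 = 179.2 kN/m
FS = 179.2 / 66.6 = 2.690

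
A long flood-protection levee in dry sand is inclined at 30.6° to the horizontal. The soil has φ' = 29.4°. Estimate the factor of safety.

For a dry cohesionless infinite slope the factor of safety is FS = tanφ' / tanβ.
FS = tan29.4° / tan30.6° = 0.5635 / 0.5914 = 0.953

FS = 0.95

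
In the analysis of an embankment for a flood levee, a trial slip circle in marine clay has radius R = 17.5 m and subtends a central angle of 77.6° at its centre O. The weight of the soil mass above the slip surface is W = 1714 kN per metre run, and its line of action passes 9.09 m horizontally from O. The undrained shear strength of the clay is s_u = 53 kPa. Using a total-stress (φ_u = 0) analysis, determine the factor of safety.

Taking moments about the centre O, the resisting moment is provided by the undrained shear strength acting along the arc:
Arc length L_a = R·θ = 17.5·(77.6°·π/180) = 17.5·1.3544 = 23.70 m
M_R = s_u·L_a·R = 53·23.70·17.5 = 21983.2 kN·m/m
M_D = W·d = 1714·9.09 = 15580.3 kN·m/m
FS = M_R / M_D = 21983.2 / 15580.3 = 1.411

FS = 1.41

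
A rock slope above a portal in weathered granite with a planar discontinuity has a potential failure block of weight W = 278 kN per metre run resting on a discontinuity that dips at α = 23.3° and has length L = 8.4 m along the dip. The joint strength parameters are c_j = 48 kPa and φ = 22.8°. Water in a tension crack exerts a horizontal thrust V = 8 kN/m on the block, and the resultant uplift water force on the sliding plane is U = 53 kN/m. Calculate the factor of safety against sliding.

Resolving the block weight along and normal to the plane and applying the Mohr–Coulomb strength on the joint:
N' = W cosα − U − V sinα = 278·cos23.3° − 53 − 8·sin23.3° = 199.2 kN/m
Driving force T = W sinα + V cosα = 278·sin23.3° + 8·cos23.3° = 117.3 kN/m
Resisting force R = c_j·L + N'·tanφ = 48·8.4 + 199.2·tan22.8° = 403.2 + 83.7 = 486.9 kN/m
FS = R / T = 486.9 / 117.3 = 4.151

FS = 4.15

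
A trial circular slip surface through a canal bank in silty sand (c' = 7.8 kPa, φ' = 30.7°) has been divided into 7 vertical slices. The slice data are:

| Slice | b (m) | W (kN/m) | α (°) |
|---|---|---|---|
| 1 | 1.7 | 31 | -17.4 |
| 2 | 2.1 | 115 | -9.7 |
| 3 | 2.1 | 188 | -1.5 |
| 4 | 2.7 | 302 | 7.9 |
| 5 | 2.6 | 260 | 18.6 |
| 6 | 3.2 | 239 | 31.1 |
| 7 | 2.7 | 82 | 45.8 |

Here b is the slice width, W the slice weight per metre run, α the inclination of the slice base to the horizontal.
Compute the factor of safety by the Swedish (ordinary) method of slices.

FS = 3.02

Ordinary method of slices: FS = Σ[c'·Δl_i + (W_i cosα_i)·tanφ'] / Σ W_i sinα_i, with Δl_i = b_i / cosα_i.
Slice 1: Δl = 1.7/cos(-17.4°) = 1.782 m; N'_1 = 31·cos(-17.4°) = 29.6; c'Δl = 13.90; W sinα = -9.3
Slice 2: Δl = 2.1/cos(-9.7°) = 2.130 m; N'_2 = 115·cos(-9.7°) = 113.4; c'Δl = 16.62; W sinα = -19.4
Slice 3: Δl = 2.1/cos(-1.5°) = 2.101 m; N'_3 = 188·cos(-1.5°) = 187.9; c'Δl = 16.39; W sinα = -4.9
Slice 4: Δl = 2.7/cos7.9° = 2.726 m; N'_4 = 302·cos7.9° = 299.1; c'Δl = 21.26; W sinα = 41.5
Slice 5: Δl = 2.6/cos18.6° = 2.743 m; N'_5 = 260·cos18.6° = 246.4; c'Δl = 21.40; W sinα = 82.9
Slice 6: Δl = 3.2/cos31.1° = 3.737 m; N'_6 = 239·cos31.1° = 204.6; c'Δl = 29.15; W sinα = 123.5
Slice 7: Δl = 2.7/cos45.8° = 3.873 m; N'_7 = 82·cos45.8° = 57.2; c'Δl = 30.21; W sinα = 58.8
Σc'Δl = 148.9 kN/m; ΣN' = 1138.2 kN/m; ΣW sinα = 273.1 kN/m
Resisting = 148.9 + 1138.2·tan30.7° = 148.9 + 675.8 = 824.8 kN/m
FS = 824.8 / 273.1 = 3.020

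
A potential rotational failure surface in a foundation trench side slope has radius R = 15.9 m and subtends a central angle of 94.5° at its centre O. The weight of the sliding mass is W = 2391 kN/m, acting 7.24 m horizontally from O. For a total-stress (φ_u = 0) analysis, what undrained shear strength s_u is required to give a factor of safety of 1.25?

FS = s_u·L_a·R / (W·d), so s_u = FS·W·d / (L_a·R).
Arc length L_a = R·θ = 15.9·(94.5°·π/180) = 15.9·1.6493 = 26.22 m
s_u = 1.25·2391·7.24 / (26.22·15.9) = 21638.5 / 416.97 = 51.89 kPa

s_u = 51.9 kPa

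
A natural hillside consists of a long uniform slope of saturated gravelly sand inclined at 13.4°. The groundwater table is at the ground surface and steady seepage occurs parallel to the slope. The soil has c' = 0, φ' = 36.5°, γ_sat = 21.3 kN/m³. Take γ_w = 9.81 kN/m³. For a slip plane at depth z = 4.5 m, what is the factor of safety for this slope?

With seepage parallel to the slope and the water table at the surface, the effective normal stress on the slip plane uses the buoyant unit weight γ' = γ_sat − γ_w while the driving shear stress uses γ_sat:
FS = [c' + γ' z cos²β tanφ'] / [γ_sat z sinβ cosβ]
(For c' = 0 this reduces to FS = (γ'/γ_sat)·tanφ'/tanβ.)
γ' = 21.3 − 9.81 = 11.49 kN/m³
Numerator = 0.0 + 11.49·4.5·cos²13.4°·tan36.5° = 0.0 + 11.49·4.5·0.9463·0.7400 = 36.205 kPa
Denominator = 21.3·4.5·sin13.4°·cos13.4° = 21.3·4.5·0.2317·0.9728 = 21.608 kPa
FS = 36.205 / 21.608 = 1.676

FS = 1.68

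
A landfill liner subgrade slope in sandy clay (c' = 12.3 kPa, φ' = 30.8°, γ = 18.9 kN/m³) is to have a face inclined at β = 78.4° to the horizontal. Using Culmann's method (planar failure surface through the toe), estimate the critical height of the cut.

Culmann's analysis gives the critical failure plane at α_cr = (β + φ')/2 = (78.4 + 30.8)/2 = 54.6°, and the critical height
H_c = (4c'/γ) · sinβ cosφ' / [1 − cos(β − φ')]
    = (4·12.3/18.9) · sin78.4°·cos30.8° / [1 − cos(47.6°)]
    = 2.603 · 0.9796·0.8590 / [1 − 0.6743]
    = 2.603 · 0.8414 / 0.3257
    = 6.73 m

H_c = 6.73 m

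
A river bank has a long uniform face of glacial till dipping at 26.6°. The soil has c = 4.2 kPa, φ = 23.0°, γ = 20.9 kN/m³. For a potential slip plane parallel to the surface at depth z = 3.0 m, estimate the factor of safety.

For an infinite slope with a slip plane parallel to the surface (no pore pressure): FS = [c + γz cos²β tanφ] / [γz sinβ cosβ].
γz = 20.9·3.0 = 62.70 kN/m²
Numerator = 4.2 + 62.70·cos²26.6°·tan23.0° = 4.2 + 62.70·0.7995·0.4245 = 25.479 kPa
Denominator = 62.70·sin26.6°·cos26.6° = 62.70·0.4478·0.8942 = 25.103 kPa
FS = 25.479 / 25.103 = 1.015

FS = 1.01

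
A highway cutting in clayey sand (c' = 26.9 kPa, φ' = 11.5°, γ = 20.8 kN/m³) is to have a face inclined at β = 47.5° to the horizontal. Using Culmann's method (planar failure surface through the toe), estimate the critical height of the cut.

Culmann's analysis gives the critical failure plane at α_cr = (β + φ')/2 = (47.5 + 11.5)/2 = 29.5°, and the critical height
H_c = (4c'/γ) · sinβ cosφ' / [1 − cos(β − φ')]
    = (4·26.9/20.8) · sin47.5°·cos11.5° / [1 − cos(36.0°)]
    = 5.173 · 0.7373·0.9799 / [1 − 0.8090]
    = 5.173 · 0.7225 / 0.1910
    = 19.57 m

H_c = 19.57 m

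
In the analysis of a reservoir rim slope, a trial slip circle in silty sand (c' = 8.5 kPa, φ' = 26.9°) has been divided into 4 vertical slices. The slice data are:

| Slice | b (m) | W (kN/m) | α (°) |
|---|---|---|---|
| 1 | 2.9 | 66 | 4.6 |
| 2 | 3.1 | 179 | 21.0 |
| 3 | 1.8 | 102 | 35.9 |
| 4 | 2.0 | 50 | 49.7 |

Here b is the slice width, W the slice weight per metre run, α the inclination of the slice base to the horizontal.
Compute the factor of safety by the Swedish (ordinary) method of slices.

FS = 1.64

Ordinary method of slices: FS = Σ[c'·Δl_i + (W_i cosα_i)·tanφ'] / Σ W_i sinα_i, with Δl_i = b_i / cosα_i.
Slice 1: Δl = 2.9/cos4.6° = 2.909 m; N'_1 = 66·cos4.6° = 65.8; c'Δl = 24.73; W sinα = 5.3
Slice 2: Δl = 3.1/cos21.0° = 3.321 m; N'_2 = 179·cos21.0° = 167.1; c'Δl = 28.22; W sinα = 64.1
Slice 3: Δl = 1.8/cos35.9° = 2.222 m; N'_3 = 102·cos35.9° = 82.6; c'Δl = 18.89; W sinα = 59.8
Slice 4: Δl = 2.0/cos49.7° = 3.092 m; N'_4 = 50·cos49.7° = 32.3; c'Δl = 26.28; W sinα = 38.1
Σc'Δl = 98.1 kN/m; ΣN' = 347.9 kN/m; ΣW sinα = 167.4 kN/m
Resisting = 98.1 + 347.9·tan26.9° = 98.1 + 176.5 = 274.6 kN/m
FS = 274.6 / 167.4 = 1.641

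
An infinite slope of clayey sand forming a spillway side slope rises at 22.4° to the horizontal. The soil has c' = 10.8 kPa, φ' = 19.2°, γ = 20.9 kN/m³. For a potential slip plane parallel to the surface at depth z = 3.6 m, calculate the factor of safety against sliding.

For an infinite slope with a slip plane parallel to the surface (no pore pressure): FS = [c' + γz cos²β tanφ'] / [γz sinβ cosβ].
γz = 20.9·3.6 = 75.24 kN/m²
Numerator = 10.8 + 75.24·cos²22.4°·tan19.2° = 10.8 + 75.24·0.8548·0.3482 = 33.197 kPa
Denominator = 75.24·sin22.4°·cos22.4° = 75.24·0.3811·0.9245 = 26.508 kPa
FS = 33.197 / 26.508 = 1.252

FS = 1.25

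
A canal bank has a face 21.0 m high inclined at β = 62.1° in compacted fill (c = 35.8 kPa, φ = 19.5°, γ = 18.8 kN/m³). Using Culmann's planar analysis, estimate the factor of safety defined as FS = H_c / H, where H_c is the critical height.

FS = 1.14

H_c = (4c/γ) · sinβ cosφ / [1 − cos(β − φ)]
    = (4·35.8/18.8) · sin62.1°·cos19.5° / [1 − cos42.6°]
    = 7.617 · 0.8331 / 0.2639 = 24.04 m
FS = H_c / H = 24.04 / 21.0 = 1.145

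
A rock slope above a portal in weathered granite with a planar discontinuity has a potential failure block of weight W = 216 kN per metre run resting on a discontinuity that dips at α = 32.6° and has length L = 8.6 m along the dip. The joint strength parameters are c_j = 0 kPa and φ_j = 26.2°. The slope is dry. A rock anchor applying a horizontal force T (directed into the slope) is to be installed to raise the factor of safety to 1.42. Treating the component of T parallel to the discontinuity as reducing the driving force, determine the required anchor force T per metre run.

T = 52 kN/m

Resolving forces along and normal to the sliding plane, with the horizontal anchor force T adding T·sinα to the effective normal force and T·cosα acting up the plane against the driving force:
FS = [c_jL + (W cosα + T sinα) tanφ_j] / [W sinα − T cosα]
Without the anchor: N' = 182.0 kN/m, driving T_d = 116.4 kN/m, resisting R = 0·8.6 + 182.0·tan26.2° = 89.5 kN/m, FS = 0.77.
Setting FS = 1.42 and solving for T:
1.42·(116.4 − T cos32.6°) = 89.5 + T sin32.6°·tan26.2°
T·(sin32.6°·tan26.2° + 1.42·cos32.6°) = 1.42·116.4 − 89.5
T·(0.5388·0.4921 + 1.42·0.8425) = 165.3 − 89.5 = 75.7
T·1.4614 = 75.7
T = 51.8 kN/m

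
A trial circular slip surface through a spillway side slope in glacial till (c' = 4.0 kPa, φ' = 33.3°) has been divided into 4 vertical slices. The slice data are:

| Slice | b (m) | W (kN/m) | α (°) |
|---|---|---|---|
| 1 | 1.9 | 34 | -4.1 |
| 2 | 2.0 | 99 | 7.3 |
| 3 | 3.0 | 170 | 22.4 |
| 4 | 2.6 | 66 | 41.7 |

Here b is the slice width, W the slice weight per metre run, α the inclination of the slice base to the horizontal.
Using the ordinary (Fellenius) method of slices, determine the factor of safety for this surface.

Ordinary method of slices: FS = Σ[c'·Δl_i + (W_i cosα_i)·tanφ'] / Σ W_i sinα_i, with Δl_i = b_i / cosα_i.
Slice 1: Δl = 1.9/cos(-4.1°) = 1.905 m; N'_1 = 34·cos(-4.1°) = 33.9; c'Δl = 7.62; W sinα = -2.4
Slice 2: Δl = 2.0/cos7.3° = 2.016 m; N'_2 = 99·cos7.3° = 98.2; c'Δl = 8.07; W sinα = 12.6
Slice 3: Δl = 3.0/cos22.4° = 3.245 m; N'_3 = 170·cos22.4° = 157.2; c'Δl = 12.98; W sinα = 64.8
Slice 4: Δl = 2.6/cos41.7° = 3.482 m; N'_4 = 66·cos41.7° = 49.3; c'Δl = 13.93; W sinα = 43.9
Σc'Δl = 42.6 kN/m; ΣN' = 338.6 kN/m; ΣW sinα = 118.8 kN/m
Resisting = 42.6 + 338.6·tan33.3° = 42.6 + 222.4 = 265.0 kN/m
FS = 265.0 / 118.8 = 2.230

FS = 2.23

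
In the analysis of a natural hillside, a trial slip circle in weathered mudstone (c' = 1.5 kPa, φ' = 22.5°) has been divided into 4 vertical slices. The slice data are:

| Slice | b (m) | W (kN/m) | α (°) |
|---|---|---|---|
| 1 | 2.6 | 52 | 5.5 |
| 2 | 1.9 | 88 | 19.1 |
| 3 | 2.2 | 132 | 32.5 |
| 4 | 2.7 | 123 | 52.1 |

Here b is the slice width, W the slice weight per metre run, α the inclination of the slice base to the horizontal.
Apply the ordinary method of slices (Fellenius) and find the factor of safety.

FS = 0.75

Ordinary method of slices: FS = Σ[c'·Δl_i + (W_i cosα_i)·tanφ'] / Σ W_i sinα_i, with Δl_i = b_i / cosα_i.
Slice 1: Δl = 2.6/cos5.5° = 2.612 m; N'_1 = 52·cos5.5° = 51.8; c'Δl = 3.92; W sinα = 5.0
Slice 2: Δl = 1.9/cos19.1° = 2.011 m; N'_2 = 88·cos19.1° = 83.2; c'Δl = 3.02; W sinα = 28.8
Slice 3: Δl = 2.2/cos32.5° = 2.609 m; N'_3 = 132·cos32.5° = 111.3; c'Δl = 3.91; W sinα = 70.9
Slice 4: Δl = 2.7/cos52.1° = 4.395 m; N'_4 = 123·cos52.1° = 75.6; c'Δl = 6.59; W sinα = 97.1
Σc'Δl = 17.4 kN/m; ΣN' = 321.8 kN/m; ΣW sinα = 201.8 kN/m
Resisting = 17.4 + 321.8·tan22.5° = 17.4 + 133.3 = 150.7 kN/m
FS = 150.7 / 201.8 = 0.747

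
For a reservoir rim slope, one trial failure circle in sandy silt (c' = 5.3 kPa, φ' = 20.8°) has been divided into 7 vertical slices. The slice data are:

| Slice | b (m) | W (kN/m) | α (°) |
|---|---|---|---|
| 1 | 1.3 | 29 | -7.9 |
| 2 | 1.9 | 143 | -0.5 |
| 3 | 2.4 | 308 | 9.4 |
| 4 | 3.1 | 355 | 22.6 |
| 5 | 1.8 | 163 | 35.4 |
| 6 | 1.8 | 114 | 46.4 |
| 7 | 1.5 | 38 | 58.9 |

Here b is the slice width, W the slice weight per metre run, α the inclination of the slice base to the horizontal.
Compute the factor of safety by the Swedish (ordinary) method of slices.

FS = 1.23

Ordinary method of slices: FS = Σ[c'·Δl_i + (W_i cosα_i)·tanφ'] / Σ W_i sinα_i, with Δl_i = b_i / cosα_i.
Slice 1: Δl = 1.3/cos(-7.9°) = 1.312 m; N'_1 = 29·cos(-7.9°) = 28.7; c'Δl = 6.96; W sinα = -4.0
Slice 2: Δl = 1.9/cos(-0.5°) = 1.900 m; N'_2 = 143·cos(-0.5°) = 143.0; c'Δl = 10.07; W sinα = -1.2
Slice 3: Δl = 2.4/cos9.4° = 2.433 m; N'_3 = 308·cos9.4° = 303.9; c'Δl = 12.89; W sinα = 50.3
Slice 4: Δl = 3.1/cos22.6° = 3.358 m; N'_4 = 355·cos22.6° = 327.7; c'Δl = 17.80; W sinα = 136.4
Slice 5: Δl = 1.8/cos35.4° = 2.208 m; N'_5 = 163·cos35.4° = 132.9; c'Δl = 11.70; W sinα = 94.4
Slice 6: Δl = 1.8/cos46.4° = 2.610 m; N'_6 = 114·cos46.4° = 78.6; c'Δl = 13.83; W sinα = 82.6
Slice 7: Δl = 1.5/cos58.9° = 2.904 m; N'_7 = 38·cos58.9° = 19.6; c'Δl = 15.39; W sinα = 32.5
Σc'Δl = 88.6 kN/m; ΣN' = 1034.4 kN/m; ΣW sinα = 391.0 kN/m
Resisting = 88.6 + 1034.4·tan20.8° = 88.6 + 392.9 = 481.6 kN/m
FS = 481.6 / 391.0 = 1.232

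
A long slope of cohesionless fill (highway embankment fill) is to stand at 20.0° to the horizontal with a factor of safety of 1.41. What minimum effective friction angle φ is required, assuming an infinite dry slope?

FS = tanφ/tanβ ⇒ tanφ = FS · tanβ = 1.41 · tan20.0° = 0.5132
φ = arctan(0.5132) = 27.17°

φ = 27.2°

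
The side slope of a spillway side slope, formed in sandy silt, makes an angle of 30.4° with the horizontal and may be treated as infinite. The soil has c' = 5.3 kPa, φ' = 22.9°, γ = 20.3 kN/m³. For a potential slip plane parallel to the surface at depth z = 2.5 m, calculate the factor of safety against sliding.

For an infinite slope with a slip plane parallel to the surface (no pore pressure): FS = [c' + γz cos²β tanφ'] / [γz sinβ cosβ].
γz = 20.3·2.5 = 50.75 kN/m²
Numerator = 5.3 + 50.75·cos²30.4°·tan22.9° = 5.3 + 50.75·0.7439·0.4224 = 21.248 kPa
Denominator = 50.75·sin30.4°·cos30.4° = 50.75·0.5060·0.8625 = 22.150 kPa
FS = 21.248 / 22.150 = 0.959

FS = 0.96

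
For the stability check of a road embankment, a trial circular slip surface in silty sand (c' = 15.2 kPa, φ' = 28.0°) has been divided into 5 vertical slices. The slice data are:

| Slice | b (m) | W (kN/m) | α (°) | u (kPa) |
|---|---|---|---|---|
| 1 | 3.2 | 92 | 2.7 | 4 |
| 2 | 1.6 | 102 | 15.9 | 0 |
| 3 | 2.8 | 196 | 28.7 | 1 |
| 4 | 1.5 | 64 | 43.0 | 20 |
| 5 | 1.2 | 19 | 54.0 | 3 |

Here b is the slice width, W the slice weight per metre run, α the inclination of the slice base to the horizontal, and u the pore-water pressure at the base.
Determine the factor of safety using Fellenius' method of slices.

Ordinary method of slices: FS = Σ[c'·Δl_i + (W_i cosα_i − u_i·Δl_i)·tanφ'] / Σ W_i sinα_i, with Δl_i = b_i / cosα_i.
Slice 1: Δl = 3.2/cos2.7° = 3.204 m; N'_1 = 92·cos2.7° − 4·3.204 = 79.1; c'Δl = 48.69; W sinα = 4.3
Slice 2: Δl = 1.6/cos15.9° = 1.664 m; N'_2 = 102·cos15.9° − 0·1.664 = 98.1; c'Δl = 25.29; W sinα = 27.9
Slice 3: Δl = 2.8/cos28.7° = 3.192 m; N'_3 = 196·cos28.7° − 1·3.192 = 168.7; c'Δl = 48.52; W sinα = 94.1
Slice 4: Δl = 1.5/cos43.0° = 2.051 m; N'_4 = 64·cos43.0° − 20·2.051 = 5.8; c'Δl = 31.18; W sinα = 43.6
Slice 5: Δl = 1.2/cos54.0° = 2.042 m; N'_5 = 19·cos54.0° − 3·2.042 = 5.0; c'Δl = 31.03; W sinα = 15.4
Σc'Δl = 184.7 kN/m; ΣN' = 356.7 kN/m; ΣW sinα = 185.4 kN/m
Resisting = 184.7 + 356.7·tan28.0° = 184.7 + 189.7 = 374.4 kN/m
FS = 374.4 / 185.4 = 2.019

FS = 2.02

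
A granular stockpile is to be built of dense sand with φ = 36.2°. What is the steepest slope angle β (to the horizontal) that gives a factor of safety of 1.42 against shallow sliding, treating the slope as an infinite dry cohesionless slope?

β = 27.3°

For an infinite dry cohesionless slope FS = tanφ/tanβ, so tanβ = tanφ / FS.
tanβ = tan36.2° / 1.42 = 0.7319 / 1.42 = 0.5154
β = arctan(0.5154) = 27.27°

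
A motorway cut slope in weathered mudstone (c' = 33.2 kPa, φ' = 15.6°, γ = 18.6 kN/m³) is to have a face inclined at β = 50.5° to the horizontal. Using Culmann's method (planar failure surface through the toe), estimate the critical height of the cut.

Culmann's analysis gives the critical failure plane at α_cr = (β + φ')/2 = (50.5 + 15.6)/2 = 33.0°, and the critical height
H_c = (4c'/γ) · sinβ cosφ' / [1 − cos(β − φ')]
    = (4·33.2/18.6) · sin50.5°·cos15.6° / [1 − cos(34.9°)]
    = 7.140 · 0.7716·0.9632 / [1 − 0.8202]
    = 7.140 · 0.7432 / 0.1798
    = 29.50 m

H_c = 29.50 m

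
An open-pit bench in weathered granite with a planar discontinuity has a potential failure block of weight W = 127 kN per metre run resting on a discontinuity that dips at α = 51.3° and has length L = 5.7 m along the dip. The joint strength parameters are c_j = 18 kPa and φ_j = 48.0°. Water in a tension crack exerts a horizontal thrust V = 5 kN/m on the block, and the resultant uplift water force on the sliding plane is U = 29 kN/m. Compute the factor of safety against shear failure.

Resolving the block weight along and normal to the plane and applying the Mohr–Coulomb strength on the joint:
N' = W cosα − U − V sinα = 127·cos51.3° − 29 − 5·sin51.3° = 46.5 kN/m
Driving force T = W sinα + V cosα = 127·sin51.3° + 5·cos51.3° = 102.2 kN/m
Resisting force R = c_j·L + N'·tanφ_j = 18·5.7 + 46.5·tan48.0° = 102.6 + 51.6 = 154.2 kN/m
FS = R / T = 154.2 / 102.2 = 1.509

FS = 1.51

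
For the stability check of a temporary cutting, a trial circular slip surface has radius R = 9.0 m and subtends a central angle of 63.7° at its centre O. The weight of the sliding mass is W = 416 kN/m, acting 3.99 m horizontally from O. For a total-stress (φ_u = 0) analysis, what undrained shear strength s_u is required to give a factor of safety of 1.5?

s_u = 27.6 kPa

FS = s_u·L_a·R / (W·d), so s_u = FS·W·d / (L_a·R).
Arc length L_a = R·θ = 9.0·(63.7°·π/180) = 9.0·1.1118 = 10.01 m
s_u = 1.5·416·3.99 / (10.01·9.0) = 2489.8 / 90.05 = 27.65 kPa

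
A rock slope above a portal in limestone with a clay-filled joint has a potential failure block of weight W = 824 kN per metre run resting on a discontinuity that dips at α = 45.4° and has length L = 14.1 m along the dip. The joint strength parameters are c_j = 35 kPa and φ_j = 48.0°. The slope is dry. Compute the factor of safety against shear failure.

FS = 1.94

Resolving the block weight along and normal to the plane and applying the Mohr–Coulomb strength on the joint:
N' = W cosα = 824·cos45.4° = 578.6 kN/m
Driving force T = W sinα = 824·sin45.4° = 586.7 kN/m
Resisting force R = c_j·L + N'·tanφ_j = 35·14.1 + 578.6·tan48.0° = 493.5 + 642.6 = 1136.1 kN/m
FS = R / T = 1136.1 / 586.7 = 1.936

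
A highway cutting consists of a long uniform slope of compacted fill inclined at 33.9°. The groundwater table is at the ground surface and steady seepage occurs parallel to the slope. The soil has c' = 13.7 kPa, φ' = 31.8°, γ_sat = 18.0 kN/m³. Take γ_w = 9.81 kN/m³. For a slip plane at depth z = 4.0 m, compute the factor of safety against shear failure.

With seepage parallel to the slope and the water table at the surface, the effective normal stress on the slip plane uses the buoyant unit weight γ' = γ_sat − γ_w while the driving shear stress uses γ_sat:
FS = [c' + γ' z cos²β tanφ'] / [γ_sat z sinβ cosβ]
γ' = 18.0 − 9.81 = 8.19 kN/m³
Numerator = 13.7 + 8.19·4.0·cos²33.9°·tan31.8° = 13.7 + 8.19·4.0·0.6889·0.6200 = 27.693 kPa
Denominator = 18.0·4.0·sin33.9°·cos33.9° = 18.0·4.0·0.5577·0.8300 = 33.331 kPa
FS = 27.693 / 33.331 = 0.831

FS = 0.83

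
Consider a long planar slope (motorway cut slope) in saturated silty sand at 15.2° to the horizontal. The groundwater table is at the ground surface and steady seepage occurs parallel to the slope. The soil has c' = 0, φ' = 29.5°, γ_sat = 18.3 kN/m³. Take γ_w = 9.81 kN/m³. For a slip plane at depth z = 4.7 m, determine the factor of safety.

FS = 0.97

With seepage parallel to the slope and the water table at the surface, the effective normal stress on the slip plane uses the buoyant unit weight γ' = γ_sat − γ_w while the driving shear stress uses γ_sat:
FS = [c' + γ' z cos²β tanφ'] / [γ_sat z sinβ cosβ]
(For c' = 0 this reduces to FS = (γ'/γ_sat)·tanφ'/tanβ.)
γ' = 18.3 − 9.81 = 8.49 kN/m³
Numerator = 0.0 + 8.49·4.7·cos²15.2°·tan29.5° = 0.0 + 8.49·4.7·0.9313·0.5658 = 21.024 kPa
Denominator = 18.3·4.7·sin15.2°·cos15.2° = 18.3·4.7·0.2622·0.9650 = 21.762 kPa
FS = 21.024 / 21.762 = 0.966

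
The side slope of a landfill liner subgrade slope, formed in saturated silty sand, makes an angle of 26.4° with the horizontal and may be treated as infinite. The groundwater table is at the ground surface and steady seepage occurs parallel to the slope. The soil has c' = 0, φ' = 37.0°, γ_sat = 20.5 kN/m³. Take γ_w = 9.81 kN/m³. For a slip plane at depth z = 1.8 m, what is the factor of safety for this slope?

FS = 0.79

With seepage parallel to the slope and the water table at the surface, the effective normal stress on the slip plane uses the buoyant unit weight γ' = γ_sat − γ_w while the driving shear stress uses γ_sat:
FS = [c' + γ' z cos²β tanφ'] / [γ_sat z sinβ cosβ]
(For c' = 0 this reduces to FS = (γ'/γ_sat)·tanφ'/tanβ.)
γ' = 20.5 − 9.81 = 10.69 kN/m³
Numerator = 0.0 + 10.69·1.8·cos²26.4°·tan37.0° = 0.0 + 10.69·1.8·0.8023·0.7536 = 11.633 kPa
Denominator = 20.5·1.8·sin26.4°·cos26.4° = 20.5·1.8·0.4446·0.8957 = 14.696 kPa
FS = 11.633 / 14.696 = 0.792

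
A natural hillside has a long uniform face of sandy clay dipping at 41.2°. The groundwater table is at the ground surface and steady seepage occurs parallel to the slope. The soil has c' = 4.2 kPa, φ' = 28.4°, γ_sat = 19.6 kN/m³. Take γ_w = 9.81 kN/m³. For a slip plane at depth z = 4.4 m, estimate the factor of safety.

With seepage parallel to the slope and the water table at the surface, the effective normal stress on the slip plane uses the buoyant unit weight γ' = γ_sat − γ_w while the driving shear stress uses γ_sat:
FS = [c' + γ' z cos²β tanφ'] / [γ_sat z sinβ cosβ]
γ' = 19.6 − 9.81 = 9.79 kN/m³
Numerator = 4.2 + 9.79·4.4·cos²41.2°·tan28.4° = 4.2 + 9.79·4.4·0.5661·0.5407 = 17.386 kPa
Denominator = 19.6·4.4·sin41.2°·cos41.2° = 19.6·4.4·0.6587·0.7524 = 42.741 kPa
FS = 17.386 / 42.741 = 0.407

FS = 0.41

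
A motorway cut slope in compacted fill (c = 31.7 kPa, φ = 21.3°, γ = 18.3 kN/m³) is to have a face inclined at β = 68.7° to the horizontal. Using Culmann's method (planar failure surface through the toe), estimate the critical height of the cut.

H_c = 18.61 m

Culmann's analysis gives the critical failure plane at α_cr = (β + φ)/2 = (68.7 + 21.3)/2 = 45.0°, and the critical height
H_c = (4c/γ) · sinβ cosφ / [1 − cos(β − φ)]
    = (4·31.7/18.3) · sin68.7°·cos21.3° / [1 − cos(47.4°)]
    = 6.929 · 0.9317·0.9317 / [1 − 0.6769]
    = 6.929 · 0.8680 / 0.3231
    = 18.61 m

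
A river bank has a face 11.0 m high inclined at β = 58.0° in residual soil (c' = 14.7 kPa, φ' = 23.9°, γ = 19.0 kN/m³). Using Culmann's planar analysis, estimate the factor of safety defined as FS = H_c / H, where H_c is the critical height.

FS = 1.27

H_c = (4c'/γ) · sinβ cosφ' / [1 − cos(β − φ')]
    = (4·14.7/19.0) · sin58.0°·cos23.9° / [1 − cos34.1°]
    = 3.095 · 0.7753 / 0.1719 = 13.96 m
FS = H_c / H = 13.96 / 11.0 = 1.269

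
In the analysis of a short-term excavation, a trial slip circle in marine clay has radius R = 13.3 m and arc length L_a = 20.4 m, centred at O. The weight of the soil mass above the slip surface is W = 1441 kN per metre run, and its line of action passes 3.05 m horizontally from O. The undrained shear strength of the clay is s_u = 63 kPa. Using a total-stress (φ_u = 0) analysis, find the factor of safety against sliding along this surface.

Taking moments about the centre O, the resisting moment is provided by the undrained shear strength acting along the arc:
M_R = s_u·L_a·R = 63·20.40·13.3 = 17093.2 kN·m/m
M_D = W·d = 1441·3.05 = 4395.1 kN·m/m
FS = M_R / M_D = 17093.2 / 4395.1 = 3.889

FS = 3.89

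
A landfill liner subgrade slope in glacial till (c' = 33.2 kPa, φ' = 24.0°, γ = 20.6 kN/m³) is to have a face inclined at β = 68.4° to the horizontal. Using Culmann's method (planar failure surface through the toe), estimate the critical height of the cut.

H_c = 19.18 m

Culmann's analysis gives the critical failure plane at α_cr = (β + φ')/2 = (68.4 + 24.0)/2 = 46.2°, and the critical height
H_c = (4c'/γ) · sinβ cosφ' / [1 − cos(β − φ')]
    = (4·33.2/20.6) · sin68.4°·cos24.0° / [1 − cos(44.4°)]
    = 6.447 · 0.9298·0.9135 / [1 − 0.7145]
    = 6.447 · 0.8494 / 0.2855
    = 19.18 m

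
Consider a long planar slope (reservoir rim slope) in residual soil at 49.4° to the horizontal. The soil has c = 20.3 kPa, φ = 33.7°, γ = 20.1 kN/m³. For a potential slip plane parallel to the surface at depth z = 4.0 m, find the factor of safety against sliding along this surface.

FS = 1.08

For an infinite slope with a slip plane parallel to the surface (no pore pressure): FS = [c + γz cos²β tanφ] / [γz sinβ cosβ].
γz = 20.1·4.0 = 80.40 kN/m²
Numerator = 20.3 + 80.40·cos²49.4°·tan33.7° = 20.3 + 80.40·0.4235·0.6669 = 43.009 kPa
Denominator = 80.40·sin49.4°·cos49.4° = 80.40·0.7593·0.6508 = 39.727 kPa
FS = 43.009 / 39.727 = 1.083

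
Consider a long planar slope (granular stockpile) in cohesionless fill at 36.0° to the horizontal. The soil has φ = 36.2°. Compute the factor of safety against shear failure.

For a dry cohesionless infinite slope the factor of safety is FS = tanφ / tanβ.
FS = tan36.2° / tan36.0° = 0.7319 / 0.7265 = 1.007

FS = 1.01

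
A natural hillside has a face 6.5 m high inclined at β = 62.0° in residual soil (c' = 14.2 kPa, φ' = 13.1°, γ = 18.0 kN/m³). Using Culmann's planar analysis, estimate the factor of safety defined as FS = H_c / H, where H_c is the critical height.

H_c = (4c'/γ) · sinβ cosφ' / [1 − cos(β − φ')]
    = (4·14.2/18.0) · sin62.0°·cos13.1° / [1 − cos48.9°]
    = 3.156 · 0.8600 / 0.3426 = 7.92 m
FS = H_c / H = 7.92 / 6.5 = 1.219

FS = 1.22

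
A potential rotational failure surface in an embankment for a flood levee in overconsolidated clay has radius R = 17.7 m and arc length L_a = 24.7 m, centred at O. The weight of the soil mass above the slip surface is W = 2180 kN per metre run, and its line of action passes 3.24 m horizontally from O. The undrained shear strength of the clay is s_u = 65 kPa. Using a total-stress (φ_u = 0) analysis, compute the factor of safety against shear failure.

FS = 4.02

Taking moments about the centre O, the resisting moment is provided by the undrained shear strength acting along the arc:
M_R = s_u·L_a·R = 65·24.70·17.7 = 28417.3 kN·m/m
M_D = W·d = 2180·3.24 = 7063.2 kN·m/m
FS = M_R / M_D = 28417.3 / 7063.2 = 4.023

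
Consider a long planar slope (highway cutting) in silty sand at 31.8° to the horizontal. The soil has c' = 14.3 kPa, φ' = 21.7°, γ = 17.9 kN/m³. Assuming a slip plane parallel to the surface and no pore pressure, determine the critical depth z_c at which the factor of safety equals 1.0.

Setting FS = 1.00 in FS = [c' + γz cos²β tanφ'] / [γz sinβ cosβ] and solving for z:
z = c' / [γ cosβ (FS·sinβ − cosβ·tanφ')]
  = 14.3 / [17.9·cos31.8°·(1.00·sin31.8° − cos31.8°·tan21.7°)]
  = 14.3 / [17.9·0.8499·(1.00·0.5270 − 0.8499·0.3979)]
  = 14.3 / 2.8714 = 4.980 m

z_c = 4.98 m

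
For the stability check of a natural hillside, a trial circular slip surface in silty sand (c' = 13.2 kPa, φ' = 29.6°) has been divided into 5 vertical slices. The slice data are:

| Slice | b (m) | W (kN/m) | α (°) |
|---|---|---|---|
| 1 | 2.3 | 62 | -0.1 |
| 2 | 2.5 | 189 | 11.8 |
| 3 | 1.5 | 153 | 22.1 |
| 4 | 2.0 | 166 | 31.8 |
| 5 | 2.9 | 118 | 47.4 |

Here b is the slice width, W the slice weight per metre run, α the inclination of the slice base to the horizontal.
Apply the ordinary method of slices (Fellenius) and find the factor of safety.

FS = 1.92

Ordinary method of slices: FS = Σ[c'·Δl_i + (W_i cosα_i)·tanφ'] / Σ W_i sinα_i, with Δl_i = b_i / cosα_i.
Slice 1: Δl = 2.3/cos(-0.1°) = 2.300 m; N'_1 = 62·cos(-0.1°) = 62.0; c'Δl = 30.36; W sinα = -0.1
Slice 2: Δl = 2.5/cos11.8° = 2.554 m; N'_2 = 189·cos11.8° = 185.0; c'Δl = 33.71; W sinα = 38.6
Slice 3: Δl = 1.5/cos22.1° = 1.619 m; N'_3 = 153·cos22.1° = 141.8; c'Δl = 21.37; W sinα = 57.6
Slice 4: Δl = 2.0/cos31.8° = 2.353 m; N'_4 = 166·cos31.8° = 141.1; c'Δl = 31.06; W sinα = 87.5
Slice 5: Δl = 2.9/cos47.4° = 4.284 m; N'_5 = 118·cos47.4° = 79.9; c'Δl = 56.55; W sinα = 86.9
Σc'Δl = 173.1 kN/m; ΣN' = 609.7 kN/m; ΣW sinα = 270.4 kN/m
Resisting = 173.1 + 609.7·tan29.6° = 173.1 + 346.4 = 519.4 kN/m
FS = 519.4 / 270.4 = 1.921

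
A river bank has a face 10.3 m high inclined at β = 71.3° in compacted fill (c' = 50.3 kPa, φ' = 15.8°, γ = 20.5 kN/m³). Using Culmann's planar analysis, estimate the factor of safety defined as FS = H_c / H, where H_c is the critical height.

FS = 2.00

H_c = (4c'/γ) · sinβ cosφ' / [1 − cos(β − φ')]
    = (4·50.3/20.5) · sin71.3°·cos15.8° / [1 − cos55.5°]
    = 9.815 · 0.9114 / 0.4336 = 20.63 m
FS = H_c / H = 20.63 / 10.3 = 2.003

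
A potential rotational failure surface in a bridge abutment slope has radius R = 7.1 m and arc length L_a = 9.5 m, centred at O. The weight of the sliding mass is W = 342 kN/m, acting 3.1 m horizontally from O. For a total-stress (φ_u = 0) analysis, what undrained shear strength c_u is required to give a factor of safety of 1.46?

FS = c_u·L_a·R / (W·d), so c_u = FS·W·d / (L_a·R).
c_u = 1.46·342·3.1 / (9.50·7.1) = 1547.9 / 67.45 = 22.95 kPa

c_u = 22.9 kPa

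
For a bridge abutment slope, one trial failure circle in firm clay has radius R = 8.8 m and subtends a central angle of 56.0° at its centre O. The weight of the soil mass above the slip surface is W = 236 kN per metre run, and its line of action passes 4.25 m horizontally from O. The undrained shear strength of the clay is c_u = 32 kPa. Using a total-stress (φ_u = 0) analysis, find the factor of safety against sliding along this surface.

Taking moments about the centre O, the resisting moment is provided by the undrained shear strength acting along the arc:
Arc length L_a = R·θ = 8.8·(56.0°·π/180) = 8.8·0.9774 = 8.60 m
M_R = c_u·L_a·R = 32·8.60·8.8 = 2422.0 kN·m/m
M_D = W·d = 236·4.25 = 1003.0 kN·m/m
FS = M_R / M_D = 2422.0 / 1003.0 = 2.415

FS = 2.41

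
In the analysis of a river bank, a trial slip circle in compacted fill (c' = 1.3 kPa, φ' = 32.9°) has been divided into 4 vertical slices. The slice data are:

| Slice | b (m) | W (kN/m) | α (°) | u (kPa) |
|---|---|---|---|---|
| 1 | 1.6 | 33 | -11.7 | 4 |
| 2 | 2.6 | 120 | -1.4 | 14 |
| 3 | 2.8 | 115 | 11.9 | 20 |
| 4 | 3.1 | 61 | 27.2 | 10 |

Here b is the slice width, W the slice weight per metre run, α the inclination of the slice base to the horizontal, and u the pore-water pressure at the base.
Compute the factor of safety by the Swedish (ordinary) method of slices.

FS = 3.16

Ordinary method of slices: FS = Σ[c'·Δl_i + (W_i cosα_i − u_i·Δl_i)·tanφ'] / Σ W_i sinα_i, with Δl_i = b_i / cosα_i.
Slice 1: Δl = 1.6/cos(-11.7°) = 1.634 m; N'_1 = 33·cos(-11.7°) − 4·1.634 = 25.8; c'Δl = 2.12; W sinα = -6.7
Slice 2: Δl = 2.6/cos(-1.4°) = 2.601 m; N'_2 = 120·cos(-1.4°) − 14·2.601 = 83.6; c'Δl = 3.38; W sinα = -2.9
Slice 3: Δl = 2.8/cos11.9° = 2.861 m; N'_3 = 115·cos11.9° − 20·2.861 = 55.3; c'Δl = 3.72; W sinα = 23.7
Slice 4: Δl = 3.1/cos27.2° = 3.485 m; N'_4 = 61·cos27.2° − 10·3.485 = 19.4; c'Δl = 4.53; W sinα = 27.9
Σc'Δl = 13.8 kN/m; ΣN' = 184.0 kN/m; ΣW sinα = 42.0 kN/m
Resisting = 13.8 + 184.0·tan32.9° = 13.8 + 119.1 = 132.8 kN/m
FS = 132.8 / 42.0 = 3.164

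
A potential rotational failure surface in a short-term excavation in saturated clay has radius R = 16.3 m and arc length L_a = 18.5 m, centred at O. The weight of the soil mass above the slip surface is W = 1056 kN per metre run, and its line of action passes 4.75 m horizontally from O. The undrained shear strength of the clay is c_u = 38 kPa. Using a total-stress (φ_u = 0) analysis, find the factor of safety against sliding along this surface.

FS = 2.28

Taking moments about the centre O, the resisting moment is provided by the undrained shear strength acting along the arc:
M_R = c_u·L_a·R = 38·18.50·16.3 = 11458.9 kN·m/m
M_D = W·d = 1056·4.75 = 5016.0 kN·m/m
FS = M_R / M_D = 11458.9 / 5016.0 = 2.284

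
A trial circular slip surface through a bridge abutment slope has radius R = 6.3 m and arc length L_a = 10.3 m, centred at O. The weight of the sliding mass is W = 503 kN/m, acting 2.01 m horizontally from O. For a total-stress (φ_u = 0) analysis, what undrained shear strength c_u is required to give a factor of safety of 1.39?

c_u = 21.7 kPa

FS = c_u·L_a·R / (W·d), so c_u = FS·W·d / (L_a·R).
c_u = 1.39·503·2.01 / (10.30·6.3) = 1405.3 / 64.89 = 21.66 kPa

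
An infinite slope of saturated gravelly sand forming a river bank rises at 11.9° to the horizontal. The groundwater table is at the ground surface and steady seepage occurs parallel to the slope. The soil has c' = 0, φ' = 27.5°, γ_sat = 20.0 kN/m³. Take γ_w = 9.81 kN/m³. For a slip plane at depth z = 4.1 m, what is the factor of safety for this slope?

With seepage parallel to the slope and the water table at the surface, the effective normal stress on the slip plane uses the buoyant unit weight γ' = γ_sat − γ_w while the driving shear stress uses γ_sat:
FS = [c' + γ' z cos²β tanφ'] / [γ_sat z sinβ cosβ]
(For c' = 0 this reduces to FS = (γ'/γ_sat)·tanφ'/tanβ.)
γ' = 20.0 − 9.81 = 10.19 kN/m³
Numerator = 0.0 + 10.19·4.1·cos²11.9°·tan27.5° = 0.0 + 10.19·4.1·0.9575·0.5206 = 20.824 kPa
Denominator = 20.0·4.1·sin11.9°·cos11.9° = 20.0·4.1·0.2062·0.9785 = 16.545 kPa
FS = 20.824 / 16.545 = 1.259

FS = 1.26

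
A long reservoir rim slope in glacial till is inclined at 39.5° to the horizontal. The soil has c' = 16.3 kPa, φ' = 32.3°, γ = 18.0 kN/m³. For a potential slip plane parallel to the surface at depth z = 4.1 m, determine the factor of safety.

For an infinite slope with a slip plane parallel to the surface (no pore pressure): FS = [c' + γz cos²β tanφ'] / [γz sinβ cosβ].
γz = 18.0·4.1 = 73.80 kN/m²
Numerator = 16.3 + 73.80·cos²39.5°·tan32.3° = 16.3 + 73.80·0.5954·0.6322 = 44.078 kPa
Denominator = 73.80·sin39.5°·cos39.5° = 73.80·0.6361·0.7716 = 36.222 kPa
FS = 44.078 / 36.222 = 1.217

FS = 1.22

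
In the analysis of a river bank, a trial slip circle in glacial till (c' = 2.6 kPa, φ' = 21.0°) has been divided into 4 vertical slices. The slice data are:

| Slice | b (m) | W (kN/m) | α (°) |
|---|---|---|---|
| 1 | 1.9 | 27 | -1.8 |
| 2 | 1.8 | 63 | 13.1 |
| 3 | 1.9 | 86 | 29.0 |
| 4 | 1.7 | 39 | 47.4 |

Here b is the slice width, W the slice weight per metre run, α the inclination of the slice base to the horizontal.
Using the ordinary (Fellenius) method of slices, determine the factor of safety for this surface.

FS = 1.13

Ordinary method of slices: FS = Σ[c'·Δl_i + (W_i cosα_i)·tanφ'] / Σ W_i sinα_i, with Δl_i = b_i / cosα_i.
Slice 1: Δl = 1.9/cos(-1.8°) = 1.901 m; N'_1 = 27·cos(-1.8°) = 27.0; c'Δl = 4.94; W sinα = -0.8
Slice 2: Δl = 1.8/cos13.1° = 1.848 m; N'_2 = 63·cos13.1° = 61.4; c'Δl = 4.81; W sinα = 14.3
Slice 3: Δl = 1.9/cos29.0° = 2.172 m; N'_3 = 86·cos29.0° = 75.2; c'Δl = 5.65; W sinα = 41.7
Slice 4: Δl = 1.7/cos47.4° = 2.512 m; N'_4 = 39·cos47.4° = 26.4; c'Δl = 6.53; W sinα = 28.7
Σc'Δl = 21.9 kN/m; ΣN' = 190.0 kN/m; ΣW sinα = 83.8 kN/m
Resisting = 21.9 + 190.0·tan21.0° = 21.9 + 72.9 = 94.8 kN/m
FS = 94.8 / 83.8 = 1.131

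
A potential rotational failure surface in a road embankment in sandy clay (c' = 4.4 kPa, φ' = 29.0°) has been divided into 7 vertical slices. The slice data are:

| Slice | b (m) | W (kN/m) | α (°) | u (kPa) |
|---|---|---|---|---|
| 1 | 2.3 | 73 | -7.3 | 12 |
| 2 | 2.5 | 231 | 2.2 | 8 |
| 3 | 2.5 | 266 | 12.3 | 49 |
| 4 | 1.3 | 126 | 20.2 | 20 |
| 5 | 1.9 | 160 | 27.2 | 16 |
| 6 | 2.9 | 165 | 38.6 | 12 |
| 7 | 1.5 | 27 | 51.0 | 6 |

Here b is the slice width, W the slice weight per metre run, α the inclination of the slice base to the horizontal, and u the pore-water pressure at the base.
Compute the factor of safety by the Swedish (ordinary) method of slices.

Ordinary method of slices: FS = Σ[c'·Δl_i + (W_i cosα_i − u_i·Δl_i)·tanφ'] / Σ W_i sinα_i, with Δl_i = b_i / cosα_i.
Slice 1: Δl = 2.3/cos(-7.3°) = 2.319 m; N'_1 = 73·cos(-7.3°) − 12·2.319 = 44.6; c'Δl = 10.20; W sinα = -9.3
Slice 2: Δl = 2.5/cos2.2° = 2.502 m; N'_2 = 231·cos2.2° − 8·2.502 = 210.8; c'Δl = 11.01; W sinα = 8.9
Slice 3: Δl = 2.5/cos12.3° = 2.559 m; N'_3 = 266·cos12.3° − 49·2.559 = 134.5; c'Δl = 11.26; W sinα = 56.7
Slice 4: Δl = 1.3/cos20.2° = 1.385 m; N'_4 = 126·cos20.2° − 20·1.385 = 90.5; c'Δl = 6.09; W sinα = 43.5
Slice 5: Δl = 1.9/cos27.2° = 2.136 m; N'_5 = 160·cos27.2° − 16·2.136 = 108.1; c'Δl = 9.40; W sinα = 73.1
Slice 6: Δl = 2.9/cos38.6° = 3.711 m; N'_6 = 165·cos38.6° − 12·3.711 = 84.4; c'Δl = 16.33; W sinα = 102.9
Slice 7: Δl = 1.5/cos51.0° = 2.384 m; N'_7 = 27·cos51.0° − 6·2.384 = 2.7; c'Δl = 10.49; W sinα = 21.0
Σc'Δl = 74.8 kN/m; ΣN' = 675.7 kN/m; ΣW sinα = 296.8 kN/m
Resisting = 74.8 + 675.7·tan29.0° = 74.8 + 374.5 = 449.3 kN/m
FS = 449.3 / 296.8 = 1.514

FS = 1.51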